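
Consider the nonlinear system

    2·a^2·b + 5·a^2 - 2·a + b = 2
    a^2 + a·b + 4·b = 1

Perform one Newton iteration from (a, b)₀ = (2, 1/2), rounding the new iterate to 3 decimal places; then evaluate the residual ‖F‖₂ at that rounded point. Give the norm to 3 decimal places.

4.625

At (2, 1/2): F = (18.500, 6.000).
Jacobian J = [[4·a·b + 10·a - 2, 2·a^2 + 1], [2·a + b, a + 4]].
At the point, J = [[22.000, 9.000], [4.500, 6.000]] (det J = 91.500).
Solving J·Δ = −F gives Δ = (-0.623, -0.533).
Then the next iterate is (a, b)₁ = (1.377, -0.033).
Re-evaluating at (1.377, -0.033): F = (4.56850, 0.71869), so ‖F‖₂ = 4.625.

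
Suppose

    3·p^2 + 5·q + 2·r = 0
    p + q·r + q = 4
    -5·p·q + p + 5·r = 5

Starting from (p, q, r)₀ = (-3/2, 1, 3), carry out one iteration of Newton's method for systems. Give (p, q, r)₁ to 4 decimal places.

At (-3/2, 1, 3): F = (17.7500, -1.5000, 16.0000).
Jacobian J = [[6·p, 5, 2], [1, r + 1, q], [-5·q + 1, -5·p, 5]].
At the point, J = [[-9.0000, 5.0000, 2.0000], [1.0000, 4.0000, 1.0000], [-4.0000, 7.5000, 5.0000]] (det J = -110.5000).
Solving J·Δ = −F gives Δ = (1.7093, 0.6493, -2.8066).
Then the next iterate is (p, q, r)₁ = (0.2093, 1.6493, 0.1934).

(0.2093, 1.6493, 0.1934)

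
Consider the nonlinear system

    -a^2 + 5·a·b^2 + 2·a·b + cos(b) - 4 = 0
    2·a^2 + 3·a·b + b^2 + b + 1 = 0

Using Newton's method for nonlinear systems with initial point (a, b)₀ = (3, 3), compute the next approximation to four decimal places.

(0.4203, 2.7609)

At (3, 3): F = (139.010008, 58.0000).
Jacobian J = [[-2·a + 5·b^2 + 2·b, 10·a·b + 2·a - sin(b)], [4·a + 3·b, 3·a + 2·b + 1]].
At the point, J = [[45.0000, 95.858880], [21.0000, 16.0000]] (det J = -1293.036480).
Solving J·Δ = −F gives Δ = (-2.5797, -0.2391).
Then the next iterate is (a, b)₁ = (0.4203, 2.7609).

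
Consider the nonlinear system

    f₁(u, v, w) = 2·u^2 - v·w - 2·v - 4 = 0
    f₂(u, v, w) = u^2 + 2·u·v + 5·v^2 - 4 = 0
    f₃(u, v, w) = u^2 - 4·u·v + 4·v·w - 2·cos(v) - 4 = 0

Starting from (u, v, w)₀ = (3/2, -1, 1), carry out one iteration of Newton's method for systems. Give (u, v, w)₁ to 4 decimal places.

At (3/2, -1, 1): F = (3.5000, 0.2500, -0.830605).
Jacobian J = [[4·u, -w - 2, -v], [2·u + 2·v, 2·u + 10·v, 0], [2·u - 4·v, -4·u + 4·w + 2·sin(v), 4·v]].
At the point, J = [[6.0000, -3.0000, 1.0000], [1.0000, -7.0000, 0.0000], [7.0000, -3.682942, -4.0000]] (det J = 201.317058).
Solving J·Δ = −F gives Δ = (-0.4384, -0.0269, -0.9501).
Then the next iterate is (u, v, w)₁ = (1.0616, -1.0269, 0.0499).

(1.0616, -1.0269, 0.0499)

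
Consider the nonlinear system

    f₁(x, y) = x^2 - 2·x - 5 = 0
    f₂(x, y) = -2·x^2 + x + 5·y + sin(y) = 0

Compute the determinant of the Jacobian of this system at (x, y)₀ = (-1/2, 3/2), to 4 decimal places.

-15.2122

J = [[2·x - 2, 0], [-4·x + 1, cos(y) + 5]].
At the point, J = [[-3.0000, 0.0000], [3.0000, 5.070737]].
det J = -15.2122.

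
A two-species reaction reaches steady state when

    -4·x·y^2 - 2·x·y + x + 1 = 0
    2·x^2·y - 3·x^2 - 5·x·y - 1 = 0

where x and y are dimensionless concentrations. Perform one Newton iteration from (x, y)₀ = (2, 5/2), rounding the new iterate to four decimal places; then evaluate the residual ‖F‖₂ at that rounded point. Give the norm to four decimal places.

265.9981

At (2, 5/2): F = (-57.0000, -18.0000).
Jacobian J = [[-4·y^2 - 2·y + 1, -8·x·y - 2·x], [4·x·y - 6·x - 5·y, 2·x^2 - 5·x]].
At the point, J = [[-29.0000, -44.0000], [-4.5000, -2.0000]] (det J = -140.0000).
Solving J·Δ = −F gives Δ = (-4.8429, 1.8964).
Then the next iterate is (x, y)₁ = (-2.8429, 4.3964).
Re-evaluating at (-2.8429, 4.3964): F = (242.948222, 108.310503), so ‖F‖₂ = 265.9981.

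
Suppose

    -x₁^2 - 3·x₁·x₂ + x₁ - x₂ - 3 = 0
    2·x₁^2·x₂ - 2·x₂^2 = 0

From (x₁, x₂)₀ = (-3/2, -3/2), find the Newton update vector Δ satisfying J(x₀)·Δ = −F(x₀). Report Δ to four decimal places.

(1.5000, -0.2143)

At (-3/2, -3/2): F = (-12.0000, -11.2500).
Jacobian J = [[-2·x₁ - 3·x₂ + 1, -3·x₁ - 1], [4·x₁·x₂, 2·x₁^2 - 4·x₂]].
At the point, J = [[8.5000, 3.5000], [9.0000, 10.5000]] (det J = 57.7500).
Solving J·Δ = −F gives Δ = (1.5000, -0.2143).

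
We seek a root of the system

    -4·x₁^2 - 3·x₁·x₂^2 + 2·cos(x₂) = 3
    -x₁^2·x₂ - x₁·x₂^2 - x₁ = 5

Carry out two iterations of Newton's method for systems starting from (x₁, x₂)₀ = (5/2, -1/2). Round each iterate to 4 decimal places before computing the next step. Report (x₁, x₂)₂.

(-10.5378, -42.4559)

At (5/2, -1/2): F = (-28.119835, -5.0000).
Jacobian J = [[-8·x₁ - 3·x₂^2, -6·x₁·x₂ - 2·sin(x₂)], [-2·x₁·x₂ - x₂^2 - 1, -x₁^2 - 2·x₁·x₂]].
At the point, J = [[-20.7500, 8.458851], [1.2500, -3.7500]] (det J = 67.238936).
Solving J·Δ = −F gives Δ = (-2.1973, -2.0658).
Then the next iterate is (x₁, x₂)₁ = (0.3027, -2.5658).
Round to (0.3027, -2.5658) and repeat: F = (-11.022353, -7.060377), J = [[-22.171589, 5.749006], [-6.029994, 1.461708]].
Δ = (-10.8405, -39.8901), so (x₁, x₂)₂ = (-10.5378, -42.4559).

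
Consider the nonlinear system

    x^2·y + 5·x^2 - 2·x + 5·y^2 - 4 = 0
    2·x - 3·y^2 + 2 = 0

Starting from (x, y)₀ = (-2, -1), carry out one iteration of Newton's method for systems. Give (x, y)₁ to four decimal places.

(-1.0000, -0.5000)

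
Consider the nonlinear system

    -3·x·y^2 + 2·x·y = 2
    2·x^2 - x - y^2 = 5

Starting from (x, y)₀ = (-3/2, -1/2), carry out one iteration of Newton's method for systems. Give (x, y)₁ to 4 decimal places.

(-1.3848, -0.4435)

At (-3/2, -1/2): F = (0.6250, 0.7500).
Jacobian J = [[-3·y^2 + 2·y, -6·x·y + 2·x], [4·x - 1, -2·y]].
At the point, J = [[-1.7500, -7.5000], [-7.0000, 1.0000]] (det J = -54.2500).
Solving J·Δ = −F gives Δ = (0.1152, 0.0565).
Then the next iterate is (x, y)₁ = (-1.3848, -0.4435).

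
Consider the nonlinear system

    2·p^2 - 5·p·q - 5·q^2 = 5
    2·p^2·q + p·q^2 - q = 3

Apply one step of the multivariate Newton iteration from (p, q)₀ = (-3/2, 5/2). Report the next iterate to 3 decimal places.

At (-3/2, 5/2): F = (-13.000, -3.625).
Jacobian J = [[4·p - 5·q, -5·p - 10·q], [4·p·q + q^2, 2·p^2 + 2·p·q - 1]].
At the point, J = [[-18.500, -17.500], [-8.750, -4.000]] (det J = -79.125).
Solving J·Δ = −F gives Δ = (-0.145, -0.590).
Then the next iterate is (p, q)₁ = (-1.645, 1.910).

(-1.645, 1.910)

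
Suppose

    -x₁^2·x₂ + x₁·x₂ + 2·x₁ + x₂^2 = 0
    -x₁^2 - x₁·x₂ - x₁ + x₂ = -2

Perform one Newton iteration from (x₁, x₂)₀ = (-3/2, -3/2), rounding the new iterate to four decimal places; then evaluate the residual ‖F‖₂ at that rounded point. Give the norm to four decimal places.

1.1379

At (-3/2, -3/2): F = (4.8750, -2.5000).
Jacobian J = [[-2·x₁·x₂ + x₂ + 2, -x₁^2 + x₁ + 2·x₂], [-2·x₁ - x₂ - 1, -x₁ + 1]].
At the point, J = [[-4.0000, -6.7500], [3.5000, 2.5000]] (det J = 13.6250).
Solving J·Δ = −F gives Δ = (0.3440, 0.5183).
Then the next iterate is (x₁, x₂)₁ = (-1.1560, -0.9817).
Re-evaluating at (-1.1560, -0.9817): F = (1.098461, -0.296881), so ‖F‖₂ = 1.1379.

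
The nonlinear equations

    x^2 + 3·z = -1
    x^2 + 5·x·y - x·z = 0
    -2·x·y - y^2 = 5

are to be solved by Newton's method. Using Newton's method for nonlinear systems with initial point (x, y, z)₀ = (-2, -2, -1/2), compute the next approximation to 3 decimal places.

(-2.100, 0.175, -1.800)

At (-2, -2, -1/2): F = (3.500, 23.000, -17.000).
Jacobian J = [[2·x, 0, 3], [2·x + 5·y - z, 5·x, -x], [-2·y, -2·x - 2·y, 0]].
At the point, J = [[-4.000, 0.000, 3.000], [-13.500, -10.000, 2.000], [4.000, 8.000, 0.000]] (det J = -140.000).
Solving J·Δ = −F gives Δ = (-0.100, 2.175, -1.300).
Then the next iterate is (x, y, z)₁ = (-2.100, 0.175, -1.800).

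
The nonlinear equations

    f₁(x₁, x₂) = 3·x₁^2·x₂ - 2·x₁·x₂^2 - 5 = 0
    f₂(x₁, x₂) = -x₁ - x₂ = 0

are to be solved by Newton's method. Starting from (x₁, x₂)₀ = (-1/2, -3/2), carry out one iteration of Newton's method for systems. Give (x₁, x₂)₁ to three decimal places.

(3.222, -3.222)

At (-1/2, -3/2): F = (-3.875, 2.000).
Jacobian J = [[6·x₁·x₂ - 2·x₂^2, 3·x₁^2 - 4·x₁·x₂], [-1, -1]].
At the point, J = [[0.000, -2.250], [-1.000, -1.000]] (det J = -2.250).
Solving J·Δ = −F gives Δ = (3.722, -1.722).
Then the next iterate is (x₁, x₂)₁ = (3.222, -3.222).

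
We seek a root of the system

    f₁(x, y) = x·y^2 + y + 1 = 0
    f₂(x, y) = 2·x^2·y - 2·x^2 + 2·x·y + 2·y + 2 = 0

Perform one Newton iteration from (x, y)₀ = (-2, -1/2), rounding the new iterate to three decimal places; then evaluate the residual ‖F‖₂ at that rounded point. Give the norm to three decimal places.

1.942

At (-2, -1/2): F = (0.000, -9.000).
Jacobian J = [[y^2, 2·x·y + 1], [4·x·y - 4·x + 2·y, 2·x^2 + 2·x + 2]].
At the point, J = [[0.250, 3.000], [11.000, 6.000]] (det J = -31.500).
Solving J·Δ = −F gives Δ = (0.857, -0.071).
Then the next iterate is (x, y)₁ = (-1.143, -0.571).
Re-evaluating at (-1.143, -0.571): F = (0.05634, -1.94156), so ‖F‖₂ = 1.942.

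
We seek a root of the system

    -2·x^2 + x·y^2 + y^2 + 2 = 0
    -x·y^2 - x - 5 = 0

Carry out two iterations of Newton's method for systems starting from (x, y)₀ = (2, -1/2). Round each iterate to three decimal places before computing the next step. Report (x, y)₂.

(-0.700, 1.396)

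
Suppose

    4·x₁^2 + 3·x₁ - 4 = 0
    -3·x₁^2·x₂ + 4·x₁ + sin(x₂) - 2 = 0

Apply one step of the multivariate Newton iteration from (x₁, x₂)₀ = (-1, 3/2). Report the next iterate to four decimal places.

(-1.6000, -4.4068)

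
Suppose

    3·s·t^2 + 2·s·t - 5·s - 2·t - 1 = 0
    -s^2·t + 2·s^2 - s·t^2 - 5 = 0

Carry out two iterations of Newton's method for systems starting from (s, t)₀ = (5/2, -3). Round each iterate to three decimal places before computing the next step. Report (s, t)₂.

At (5/2, -3): F = (45.000, 3.750).
Jacobian J = [[3·t^2 + 2·t - 5, 6·s·t + 2·s - 2], [-2·s·t + 4·s - t^2, -s^2 - 2·s·t]].
At the point, J = [[16.000, -42.000], [16.000, 8.750]] (det J = 812.000).
Solving J·Δ = −F gives Δ = (-0.679, 0.813).
Then the next iterate is (s, t)₁ = (1.821, -2.187).
Round to (1.821, -2.187) and repeat: F = (12.43331, 0.17448), J = [[4.97491, -22.25316], [10.46608, 4.64901]].
Δ = (-0.241, 0.505), so (s, t)₂ = (1.580, -1.682).

(1.580, -1.682)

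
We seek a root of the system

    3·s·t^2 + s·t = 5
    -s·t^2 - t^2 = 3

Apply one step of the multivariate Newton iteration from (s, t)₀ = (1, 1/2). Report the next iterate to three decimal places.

(15.333, -3.042)

At (1, 1/2): F = (-3.750, -3.500).
Jacobian J = [[3·t^2 + t, 6·s·t + s], [-t^2, -2·s·t - 2·t]].
At the point, J = [[1.250, 4.000], [-0.250, -2.000]] (det J = -1.500).
Solving J·Δ = −F gives Δ = (14.333, -3.542).
Then the next iterate is (s, t)₁ = (15.333, -3.042).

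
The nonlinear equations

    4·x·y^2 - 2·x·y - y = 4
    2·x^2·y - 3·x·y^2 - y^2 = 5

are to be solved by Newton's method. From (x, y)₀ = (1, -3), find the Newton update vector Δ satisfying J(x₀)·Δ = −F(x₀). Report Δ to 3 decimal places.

(5.205, 9.615)

At (1, -3): F = (41.000, -47.000).
Jacobian J = [[4·y^2 - 2·y, 8·x·y - 2·x - 1], [4·x·y - 3·y^2, 2·x^2 - 6·x·y - 2·y]].
At the point, J = [[42.000, -27.000], [-39.000, 26.000]] (det J = 39.000).
Solving J·Δ = −F gives Δ = (5.205, 9.615).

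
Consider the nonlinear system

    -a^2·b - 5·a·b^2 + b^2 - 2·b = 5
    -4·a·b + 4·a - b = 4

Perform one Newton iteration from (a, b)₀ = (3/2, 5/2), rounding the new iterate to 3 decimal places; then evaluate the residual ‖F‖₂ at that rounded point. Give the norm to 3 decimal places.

At (3/2, 5/2): F = (-56.250, -15.500).
Jacobian J = [[-2·a·b - 5·b^2, -a^2 - 10·a·b + 2·b - 2], [-4·b + 4, -4·a - 1]].
At the point, J = [[-38.750, -36.750], [-6.000, -7.000]] (det J = 50.750).
Solving J·Δ = −F gives Δ = (3.466, -5.185).
Then the next iterate is (a, b)₁ = (4.966, -2.685).
Re-evaluating at (4.966, -2.685): F = (-105.21063, 71.88384), so ‖F‖₂ = 127.423.

127.423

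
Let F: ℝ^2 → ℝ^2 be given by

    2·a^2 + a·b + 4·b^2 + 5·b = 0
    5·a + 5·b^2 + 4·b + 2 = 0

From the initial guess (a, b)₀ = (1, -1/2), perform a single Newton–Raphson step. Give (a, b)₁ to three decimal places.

(0.074, 1.120)

At (1, -1/2): F = (0.000, 6.250).
Jacobian J = [[4·a + b, a + 8·b + 5], [5, 10·b + 4]].
At the point, J = [[3.500, 2.000], [5.000, -1.000]] (det J = -13.500).
Solving J·Δ = −F gives Δ = (-0.926, 1.620).
Then the next iterate is (a, b)₁ = (0.074, 1.120).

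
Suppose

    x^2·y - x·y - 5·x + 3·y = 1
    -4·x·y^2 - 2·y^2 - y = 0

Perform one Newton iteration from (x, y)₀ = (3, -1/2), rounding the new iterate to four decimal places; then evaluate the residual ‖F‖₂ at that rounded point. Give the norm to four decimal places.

3.8101

At (3, -1/2): F = (-20.5000, -3.0000).
Jacobian J = [[2·x·y - y - 5, x^2 - x + 3], [-4·y^2, -8·x·y - 4·y - 1]].
At the point, J = [[-7.5000, 9.0000], [-1.0000, 13.0000]] (det J = -88.5000).
Solving J·Δ = −F gives Δ = (-2.7062, 0.0226).
Then the next iterate is (x, y)₁ = (0.2938, -0.4774).
Re-evaluating at (0.2938, -0.4774): F = (-3.802148, -0.246262), so ‖F‖₂ = 3.8101.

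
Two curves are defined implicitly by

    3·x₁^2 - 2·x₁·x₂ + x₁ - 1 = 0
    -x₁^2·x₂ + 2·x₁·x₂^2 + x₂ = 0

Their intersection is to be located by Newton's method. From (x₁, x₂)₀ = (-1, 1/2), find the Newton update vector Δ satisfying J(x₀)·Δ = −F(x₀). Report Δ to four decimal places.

(0.3333, 0.0000)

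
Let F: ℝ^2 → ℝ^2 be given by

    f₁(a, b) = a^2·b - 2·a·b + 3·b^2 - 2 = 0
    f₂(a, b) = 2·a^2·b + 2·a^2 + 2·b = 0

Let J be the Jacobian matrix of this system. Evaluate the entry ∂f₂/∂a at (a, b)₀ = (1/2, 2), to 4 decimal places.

6.0000

∂f₂/∂a = 4·a·b + 4·a.
At (1/2, 2) this is 6.0000.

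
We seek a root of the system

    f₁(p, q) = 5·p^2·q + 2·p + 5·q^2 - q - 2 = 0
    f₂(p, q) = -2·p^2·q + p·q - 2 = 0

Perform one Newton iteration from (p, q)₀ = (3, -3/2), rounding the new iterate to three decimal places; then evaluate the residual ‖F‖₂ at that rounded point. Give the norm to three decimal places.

14.810

At (3, -3/2): F = (-50.750, 20.500).
Jacobian J = [[10·p·q + 2, 5·p^2 + 10·q - 1], [-4·p·q + q, -2·p^2 + p]].
At the point, J = [[-43.000, 29.000], [16.500, -15.000]] (det J = 166.500).
Solving J·Δ = −F gives Δ = (-1.002, 0.265).
Then the next iterate is (p, q)₁ = (1.998, -1.235).
Re-evaluating at (1.998, -1.235): F = (-13.79350, 5.39272), so ‖F‖₂ = 14.810.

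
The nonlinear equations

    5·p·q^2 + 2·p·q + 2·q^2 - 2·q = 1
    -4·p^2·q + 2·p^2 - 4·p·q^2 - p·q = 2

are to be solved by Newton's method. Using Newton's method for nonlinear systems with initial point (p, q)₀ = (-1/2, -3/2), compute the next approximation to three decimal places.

At (-1/2, -3/2): F = (2.375, 3.750).
Jacobian J = [[5·q^2 + 2·q, 10·p·q + 2·p + 4·q - 2], [-8·p·q + 4·p - 4·q^2 - q, -4·p^2 - 8·p·q - p]].
At the point, J = [[8.250, -1.500], [-15.500, -6.500]] (det J = -76.875).
Solving J·Δ = −F gives Δ = (-0.128, 0.881).
Then the next iterate is (p, q)₁ = (-0.628, -0.619).

(-0.628, -0.619)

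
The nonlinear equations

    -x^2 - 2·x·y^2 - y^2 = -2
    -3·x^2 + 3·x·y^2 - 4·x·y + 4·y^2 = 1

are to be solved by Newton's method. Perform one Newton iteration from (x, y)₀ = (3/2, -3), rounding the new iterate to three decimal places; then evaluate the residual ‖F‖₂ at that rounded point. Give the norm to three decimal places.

At (3/2, -3): F = (-36.250, 86.750).
Jacobian J = [[-2·x - 2·y^2, -4·x·y - 2·y], [-6·x + 3·y^2 - 4·y, 6·x·y - 4·x + 8·y]].
At the point, J = [[-21.000, 24.000], [30.000, -57.000]] (det J = 477.000).
Solving J·Δ = −F gives Δ = (0.033, 1.539).
Then the next iterate is (x, y)₁ = (1.533, -1.461).
Re-evaluating at (1.533, -1.461): F = (-9.02905, 19.26333), so ‖F‖₂ = 21.274.

21.274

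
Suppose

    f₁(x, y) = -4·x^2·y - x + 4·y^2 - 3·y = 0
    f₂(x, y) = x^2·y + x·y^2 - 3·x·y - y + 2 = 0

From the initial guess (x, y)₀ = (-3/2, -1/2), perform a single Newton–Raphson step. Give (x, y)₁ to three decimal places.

(-34.800, 14.600)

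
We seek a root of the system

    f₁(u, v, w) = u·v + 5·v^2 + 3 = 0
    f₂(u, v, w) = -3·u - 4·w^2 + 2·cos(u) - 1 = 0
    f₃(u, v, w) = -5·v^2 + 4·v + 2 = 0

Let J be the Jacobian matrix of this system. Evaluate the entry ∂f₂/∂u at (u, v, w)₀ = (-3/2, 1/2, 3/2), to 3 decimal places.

-1.005

∂f₂/∂u = -2·sin(u) - 3.
At (-3/2, 1/2, 3/2) this is -1.005.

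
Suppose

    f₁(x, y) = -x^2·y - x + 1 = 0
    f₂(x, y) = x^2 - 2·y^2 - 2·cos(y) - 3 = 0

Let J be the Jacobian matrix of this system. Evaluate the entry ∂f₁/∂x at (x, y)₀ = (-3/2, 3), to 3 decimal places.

8.000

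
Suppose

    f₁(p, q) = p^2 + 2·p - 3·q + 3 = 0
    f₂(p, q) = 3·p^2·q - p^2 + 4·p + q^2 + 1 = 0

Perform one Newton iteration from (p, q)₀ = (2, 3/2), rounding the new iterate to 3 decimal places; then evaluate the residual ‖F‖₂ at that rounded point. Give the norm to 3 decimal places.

7.679

At (2, 3/2): F = (6.500, 25.250).
Jacobian J = [[2·p + 2, -3], [6·p·q - 2·p + 4, 3·p^2 + 2·q]].
At the point, J = [[6.000, -3.000], [18.000, 15.000]] (det J = 144.000).
Solving J·Δ = −F gives Δ = (-1.203, -0.240).
Then the next iterate is (p, q)₁ = (0.797, 1.260).
Re-evaluating at (0.797, 1.260): F = (1.44921, 7.54148), so ‖F‖₂ = 7.679.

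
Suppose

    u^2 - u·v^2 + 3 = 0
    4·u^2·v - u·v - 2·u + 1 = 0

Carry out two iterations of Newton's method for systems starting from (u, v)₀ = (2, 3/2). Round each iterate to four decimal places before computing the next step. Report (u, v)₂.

At (2, 3/2): F = (2.5000, 18.0000).
Jacobian J = [[2·u - v^2, -2·u·v], [8·u·v - v - 2, 4·u^2 - u]].
At the point, J = [[1.7500, -6.0000], [20.5000, 14.0000]] (det J = 147.5000).
Solving J·Δ = −F gives Δ = (-0.9695, 0.1339).
Then the next iterate is (u, v)₁ = (1.0305, 1.6339).
Round to (1.0305, 1.6339) and repeat: F = (1.310877, 4.195617), J = [[-0.608629, -3.367468], [9.835972, 3.217221]].
Δ = (-0.5887, 0.4957), so (u, v)₂ = (0.4418, 2.1296).

(0.4418, 2.1296)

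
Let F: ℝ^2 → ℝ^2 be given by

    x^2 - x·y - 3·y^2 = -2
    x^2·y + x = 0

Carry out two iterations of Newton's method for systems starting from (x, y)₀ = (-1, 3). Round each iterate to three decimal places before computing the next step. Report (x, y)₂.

(-0.836, 1.220)

At (-1, 3): F = (-21.000, 2.000).
Jacobian J = [[2·x - y, -x - 6·y], [2·x·y + 1, x^2]].
At the point, J = [[-5.000, -17.000], [-5.000, 1.000]] (det J = -90.000).
Solving J·Δ = −F gives Δ = (0.144, -1.278).
Then the next iterate is (x, y)₁ = (-0.856, 1.722).
Round to (-0.856, 1.722) and repeat: F = (-4.68908, 0.40577), J = [[-3.434, -9.476], [-1.94806, 0.73274]].
Δ = (0.020, -0.502), so (x, y)₂ = (-0.836, 1.220).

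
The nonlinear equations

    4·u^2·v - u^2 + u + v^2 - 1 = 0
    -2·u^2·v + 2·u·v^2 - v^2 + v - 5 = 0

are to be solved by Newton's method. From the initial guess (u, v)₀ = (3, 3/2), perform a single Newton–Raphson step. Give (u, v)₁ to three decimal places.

(1.596, 1.353)

At (3, 3/2): F = (49.250, -19.250).
Jacobian J = [[8·u·v - 2·u + 1, 4·u^2 + 2·v], [-4·u·v + 2·v^2, -2·u^2 + 4·u·v - 2·v + 1]].
At the point, J = [[31.000, 39.000], [-13.500, -2.000]] (det J = 464.500).
Solving J·Δ = −F gives Δ = (-1.404, -0.147).
Then the next iterate is (u, v)₁ = (1.596, 1.353).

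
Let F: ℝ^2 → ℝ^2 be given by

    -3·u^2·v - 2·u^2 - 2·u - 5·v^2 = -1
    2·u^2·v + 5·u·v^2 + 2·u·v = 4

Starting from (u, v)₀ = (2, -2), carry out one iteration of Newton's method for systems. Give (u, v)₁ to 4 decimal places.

At (2, -2): F = (-7.0000, 12.0000).
Jacobian J = [[-6·u·v - 4·u - 2, -3·u^2 - 10·v], [4·u·v + 5·v^2 + 2·v, 2·u^2 + 10·u·v + 2·u]].
At the point, J = [[14.0000, 8.0000], [0.0000, -28.0000]] (det J = -392.0000).
Solving J·Δ = −F gives Δ = (0.2551, 0.4286).
Then the next iterate is (u, v)₁ = (2.2551, -1.5714).

(2.2551, -1.5714)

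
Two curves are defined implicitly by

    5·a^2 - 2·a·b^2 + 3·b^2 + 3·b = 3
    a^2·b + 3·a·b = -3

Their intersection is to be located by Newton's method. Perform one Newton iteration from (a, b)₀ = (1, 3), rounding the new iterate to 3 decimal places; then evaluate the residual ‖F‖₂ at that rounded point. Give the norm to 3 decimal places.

4.336

At (1, 3): F = (20.000, 15.000).
Jacobian J = [[10·a - 2·b^2, -4·a·b + 6·b + 3], [2·a·b + 3·b, a^2 + 3·a]].
At the point, J = [[-8.000, 9.000], [15.000, 4.000]] (det J = -167.000).
Solving J·Δ = −F gives Δ = (-0.329, -2.515).
Then the next iterate is (a, b)₁ = (0.671, 0.485).
Re-evaluating at (0.671, 0.485): F = (1.09621, 4.19467), so ‖F‖₂ = 4.336.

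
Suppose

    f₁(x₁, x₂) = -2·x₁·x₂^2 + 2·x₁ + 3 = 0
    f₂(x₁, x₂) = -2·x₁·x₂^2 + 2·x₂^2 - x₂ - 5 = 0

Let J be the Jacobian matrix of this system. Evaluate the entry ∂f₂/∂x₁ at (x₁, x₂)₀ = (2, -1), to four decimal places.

∂f₂/∂x₁ = -2·x₂^2.
At (2, -1) this is -2.0000.

-2.0000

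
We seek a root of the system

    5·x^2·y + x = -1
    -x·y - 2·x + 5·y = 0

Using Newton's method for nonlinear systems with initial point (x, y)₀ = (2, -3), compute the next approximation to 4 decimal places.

(2.4518, 1.1827)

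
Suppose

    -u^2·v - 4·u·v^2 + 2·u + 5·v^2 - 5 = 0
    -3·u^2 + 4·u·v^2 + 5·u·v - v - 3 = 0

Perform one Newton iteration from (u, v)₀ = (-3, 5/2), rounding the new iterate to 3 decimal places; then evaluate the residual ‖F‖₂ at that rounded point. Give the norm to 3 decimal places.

At (-3, 5/2): F = (72.750, -145.000).
Jacobian J = [[-2·u·v - 4·v^2 + 2, -u^2 - 8·u·v + 10·v], [-6·u + 4·v^2 + 5·v, 8·u·v + 5·u - 1]].
At the point, J = [[-8.000, 76.000], [55.500, -76.000]] (det J = -3610.000).
Solving J·Δ = −F gives Δ = (1.521, -0.797).
Then the next iterate is (u, v)₁ = (-1.479, 1.703).
Re-evaluating at (-1.479, 1.703): F = (19.97547, -41.01664), so ‖F‖₂ = 45.622.

45.622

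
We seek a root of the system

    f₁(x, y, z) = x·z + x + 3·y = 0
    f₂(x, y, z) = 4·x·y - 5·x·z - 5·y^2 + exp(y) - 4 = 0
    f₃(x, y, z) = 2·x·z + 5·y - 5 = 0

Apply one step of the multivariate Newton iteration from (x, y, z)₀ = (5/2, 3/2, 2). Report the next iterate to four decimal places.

(-4.5871, 4.1741, 2.4955)

At (5/2, 3/2, 2): F = (12.0000, -20.768311, 12.5000).
Jacobian J = [[z + 1, 3, x], [4·y - 5·z, 4·x - 10·y + exp(y), -5·x], [2·z, 5, 2·x]].
At the point, J = [[3.0000, 3.0000, 2.5000], [-4.0000, -0.518311, -12.5000], [4.0000, 5.0000, 5.0000]] (det J = 44.908445).
Solving J·Δ = −F gives Δ = (-7.0871, 2.6741, 0.4955).
Then the next iterate is (x, y, z)₁ = (-4.5871, 4.1741, 2.4955).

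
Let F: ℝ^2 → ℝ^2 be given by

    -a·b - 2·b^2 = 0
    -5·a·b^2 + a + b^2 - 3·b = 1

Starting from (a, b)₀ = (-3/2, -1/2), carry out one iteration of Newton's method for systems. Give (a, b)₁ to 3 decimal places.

(0.641, -0.449)

At (-3/2, -1/2): F = (-1.250, 1.125).
Jacobian J = [[-b, -a - 4·b], [-5·b^2 + 1, -10·a·b + 2·b - 3]].
At the point, J = [[0.500, 3.500], [-0.250, -11.500]] (det J = -4.875).
Solving J·Δ = −F gives Δ = (2.141, 0.051).
Then the next iterate is (a, b)₁ = (0.641, -0.449).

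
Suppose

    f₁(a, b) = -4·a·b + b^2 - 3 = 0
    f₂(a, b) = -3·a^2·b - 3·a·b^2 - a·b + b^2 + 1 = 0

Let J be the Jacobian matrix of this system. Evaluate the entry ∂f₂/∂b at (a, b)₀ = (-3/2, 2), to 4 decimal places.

16.7500

∂f₂/∂b = -3·a^2 - 6·a·b - a + 2·b.
At (-3/2, 2) this is 16.7500.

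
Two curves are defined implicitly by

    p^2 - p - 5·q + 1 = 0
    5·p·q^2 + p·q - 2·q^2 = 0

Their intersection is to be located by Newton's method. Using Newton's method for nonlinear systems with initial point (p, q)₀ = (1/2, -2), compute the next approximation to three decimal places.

(0.624, 0.150)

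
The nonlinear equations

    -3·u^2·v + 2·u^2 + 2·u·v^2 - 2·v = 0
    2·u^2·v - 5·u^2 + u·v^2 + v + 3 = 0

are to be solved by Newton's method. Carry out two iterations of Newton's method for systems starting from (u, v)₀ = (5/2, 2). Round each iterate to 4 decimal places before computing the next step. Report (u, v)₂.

At (5/2, 2): F = (-9.0000, 8.7500).
Jacobian J = [[-6·u·v + 4·u + 2·v^2, -3·u^2 + 4·u·v - 2], [4·u·v - 10·u + v^2, 2·u^2 + 2·u·v + 1]].
At the point, J = [[-12.0000, -0.7500], [-1.0000, 23.5000]] (det J = -282.7500).
Solving J·Δ = −F gives Δ = (-0.7248, -0.4032).
Then the next iterate is (u, v)₁ = (1.7752, 1.5968).
Round to (1.7752, 1.5968) and repeat: F = (-2.934381, 3.430581), J = [[-4.807496, -0.115448], [-3.863672, 12.971949]].
Δ = (-0.5997, -0.4431), so (u, v)₂ = (1.1755, 1.1537).

(1.1755, 1.1537)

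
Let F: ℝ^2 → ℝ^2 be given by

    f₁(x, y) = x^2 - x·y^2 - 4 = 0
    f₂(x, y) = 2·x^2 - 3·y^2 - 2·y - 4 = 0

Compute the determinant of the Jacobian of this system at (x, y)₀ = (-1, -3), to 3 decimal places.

-200.000

J = [[2·x - y^2, -2·x·y], [4·x, -6·y - 2]].
At the point, J = [[-11.000, -6.000], [-4.000, 16.000]].
det J = -200.000.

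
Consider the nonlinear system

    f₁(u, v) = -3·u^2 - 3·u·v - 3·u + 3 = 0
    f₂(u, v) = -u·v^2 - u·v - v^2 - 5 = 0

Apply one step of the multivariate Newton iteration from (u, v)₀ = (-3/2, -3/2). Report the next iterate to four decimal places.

(-9.6667, 18.8889)

At (-3/2, -3/2): F = (-6.0000, -6.1250).
Jacobian J = [[-6·u - 3·v - 3, -3·u], [-v^2 - v, -2·u·v - u - 2·v]].
At the point, J = [[10.5000, 4.5000], [-0.7500, 0.0000]] (det J = 3.3750).
Solving J·Δ = −F gives Δ = (-8.1667, 20.3889).
Then the next iterate is (u, v)₁ = (-9.6667, 18.8889).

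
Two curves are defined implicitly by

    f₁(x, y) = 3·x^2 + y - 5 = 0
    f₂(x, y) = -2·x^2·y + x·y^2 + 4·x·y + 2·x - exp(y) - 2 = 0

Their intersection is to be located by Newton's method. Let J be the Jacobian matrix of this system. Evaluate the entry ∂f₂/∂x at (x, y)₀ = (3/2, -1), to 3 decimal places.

∂f₂/∂x = -4·x·y + y^2 + 4·y + 2.
At (3/2, -1) this is 5.000.

5.000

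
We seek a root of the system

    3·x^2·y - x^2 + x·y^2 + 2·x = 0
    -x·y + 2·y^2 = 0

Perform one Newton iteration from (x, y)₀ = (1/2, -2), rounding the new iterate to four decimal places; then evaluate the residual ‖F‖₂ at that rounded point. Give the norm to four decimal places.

2.3072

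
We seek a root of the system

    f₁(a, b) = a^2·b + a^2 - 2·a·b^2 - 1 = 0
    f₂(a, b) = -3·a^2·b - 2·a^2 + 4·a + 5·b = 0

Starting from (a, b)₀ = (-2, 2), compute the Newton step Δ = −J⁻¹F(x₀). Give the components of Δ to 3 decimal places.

(0.709, -0.641)

At (-2, 2): F = (27.000, -30.000).
Jacobian J = [[2·a·b + 2·a - 2·b^2, a^2 - 4·a·b], [-6·a·b - 4·a + 4, -3·a^2 + 5]].
At the point, J = [[-20.000, 20.000], [36.000, -7.000]] (det J = -580.000).
Solving J·Δ = −F gives Δ = (0.709, -0.641).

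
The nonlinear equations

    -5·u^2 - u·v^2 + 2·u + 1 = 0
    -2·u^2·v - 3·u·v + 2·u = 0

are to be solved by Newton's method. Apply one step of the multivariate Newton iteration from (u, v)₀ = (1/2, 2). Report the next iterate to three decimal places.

At (1/2, 2): F = (-1.250, -3.000).
Jacobian J = [[-10·u - v^2 + 2, -2·u·v], [-4·u·v - 3·v + 2, -2·u^2 - 3·u]].
At the point, J = [[-7.000, -2.000], [-8.000, -2.000]] (det J = -2.000).
Solving J·Δ = −F gives Δ = (-1.750, 5.500).
Then the next iterate is (u, v)₁ = (-1.250, 7.500).

(-1.250, 7.500)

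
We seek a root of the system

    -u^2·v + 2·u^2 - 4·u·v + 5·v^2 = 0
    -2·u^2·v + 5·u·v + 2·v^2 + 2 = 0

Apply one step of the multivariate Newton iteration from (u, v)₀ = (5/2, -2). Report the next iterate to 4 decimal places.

(3.6372, 0.6715)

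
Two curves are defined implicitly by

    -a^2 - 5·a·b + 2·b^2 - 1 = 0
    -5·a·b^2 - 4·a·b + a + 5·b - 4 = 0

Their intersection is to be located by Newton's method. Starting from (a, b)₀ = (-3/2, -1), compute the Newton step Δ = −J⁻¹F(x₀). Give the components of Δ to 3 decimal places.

(2.078, -2.250)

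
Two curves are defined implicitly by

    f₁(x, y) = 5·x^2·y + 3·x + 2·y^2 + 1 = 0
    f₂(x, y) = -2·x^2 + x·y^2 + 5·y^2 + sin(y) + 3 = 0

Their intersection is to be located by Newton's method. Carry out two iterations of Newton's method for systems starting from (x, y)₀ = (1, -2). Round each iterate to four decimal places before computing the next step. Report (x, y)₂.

(1.1835, -0.5084)

At (1, -2): F = (2.0000, 24.090703).
Jacobian J = [[10·x·y + 3, 5·x^2 + 4·y], [-4·x + y^2, 2·x·y + 10·y + cos(y)]].
At the point, J = [[-17.0000, -3.0000], [0.0000, -24.416147]] (det J = 415.074496).
Solving J·Δ = −F gives Δ = (-0.0565, 0.9867).
Then the next iterate is (x, y)₁ = (0.9435, -1.0133).
Round to (0.9435, -1.0133) and repeat: F = (1.373895, 6.473682), J = [[-6.560486, 0.397761], [-2.747223, -11.516034]].
Δ = (0.2400, 0.5049), so (x, y)₂ = (1.1835, -0.5084).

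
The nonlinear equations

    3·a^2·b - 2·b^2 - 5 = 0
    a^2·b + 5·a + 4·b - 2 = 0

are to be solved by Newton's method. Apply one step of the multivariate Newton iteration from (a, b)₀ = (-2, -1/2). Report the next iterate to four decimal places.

At (-2, -1/2): F = (-11.5000, -16.0000).
Jacobian J = [[6·a·b, 3·a^2 - 4·b], [2·a·b + 5, a^2 + 4]].
At the point, J = [[6.0000, 14.0000], [7.0000, 8.0000]] (det J = -50.0000).
Solving J·Δ = −F gives Δ = (2.6400, -0.3100).
Then the next iterate is (a, b)₁ = (0.6400, -0.8100).

(0.6400, -0.8100)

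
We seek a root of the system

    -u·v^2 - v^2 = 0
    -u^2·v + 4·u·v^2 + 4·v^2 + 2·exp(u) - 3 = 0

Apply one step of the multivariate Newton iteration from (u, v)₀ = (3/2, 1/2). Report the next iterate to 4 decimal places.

(0.7975, 0.3202)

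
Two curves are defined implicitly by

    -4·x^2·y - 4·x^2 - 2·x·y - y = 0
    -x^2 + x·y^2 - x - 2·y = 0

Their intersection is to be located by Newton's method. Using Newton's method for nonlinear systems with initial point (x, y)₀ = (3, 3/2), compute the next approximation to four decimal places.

At (3, 3/2): F = (-100.5000, -8.2500).
Jacobian J = [[-8·x·y - 8·x - 2·y, -4·x^2 - 2·x - 1], [-2·x + y^2 - 1, 2·x·y - 2]].
At the point, J = [[-63.0000, -43.0000], [-4.7500, 7.0000]] (det J = -645.2500).
Solving J·Δ = −F gives Δ = (-1.6401, 0.0657).
Then the next iterate is (x, y)₁ = (1.3599, 1.5657).

(1.3599, 1.5657)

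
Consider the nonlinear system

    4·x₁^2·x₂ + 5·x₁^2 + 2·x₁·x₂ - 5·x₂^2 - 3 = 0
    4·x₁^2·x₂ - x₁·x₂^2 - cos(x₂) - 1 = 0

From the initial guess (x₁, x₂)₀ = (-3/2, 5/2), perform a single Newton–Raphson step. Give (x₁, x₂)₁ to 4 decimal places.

At (-3/2, 5/2): F = (-8.0000, 31.676144).
Jacobian J = [[8·x₁·x₂ + 10·x₁ + 2·x₂, 4·x₁^2 + 2·x₁ - 10·x₂], [8·x₁·x₂ - x₂^2, 4·x₁^2 - 2·x₁·x₂ + sin(x₂)]].
At the point, J = [[-40.0000, -19.0000], [-36.2500, 17.098472]] (det J = -1372.688886).
Solving J·Δ = −F gives Δ = (0.3388, -1.1343).
Then the next iterate is (x₁, x₂)₁ = (-1.1612, 1.3657).

(-1.1612, 1.3657)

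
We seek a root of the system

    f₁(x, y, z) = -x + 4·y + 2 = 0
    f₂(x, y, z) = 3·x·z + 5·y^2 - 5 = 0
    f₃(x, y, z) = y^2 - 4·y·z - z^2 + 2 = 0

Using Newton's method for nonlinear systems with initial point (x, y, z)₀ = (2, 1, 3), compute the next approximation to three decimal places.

(1.680, -0.080, 2.280)

At (2, 1, 3): F = (4.000, 18.000, -18.000).
Jacobian J = [[-1, 4, 0], [3·z, 10·y, 3·x], [0, 2·y - 4·z, -4·y - 2·z]].
At the point, J = [[-1.000, 4.000, 0.000], [9.000, 10.000, 6.000], [0.000, -10.000, -10.000]] (det J = 400.000).
Solving J·Δ = −F gives Δ = (-0.320, -1.080, -0.720).
Then the next iterate is (x, y, z)₁ = (1.680, -0.080, 2.280).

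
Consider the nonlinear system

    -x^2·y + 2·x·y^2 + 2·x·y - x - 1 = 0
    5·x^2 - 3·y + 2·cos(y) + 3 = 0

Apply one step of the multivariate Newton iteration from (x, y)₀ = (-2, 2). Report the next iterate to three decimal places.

(-1.060, 1.453)

At (-2, 2): F = (-31.000, 16.16771).
Jacobian J = [[-2·x·y + 2·y^2 + 2·y - 1, -x^2 + 4·x·y + 2·x], [10·x, -2·sin(y) - 3]].
At the point, J = [[19.000, -24.000], [-20.000, -4.81859]] (det J = -571.55330).
Solving J·Δ = −F gives Δ = (0.940, -0.547).
Then the next iterate is (x, y)₁ = (-1.060, 1.453).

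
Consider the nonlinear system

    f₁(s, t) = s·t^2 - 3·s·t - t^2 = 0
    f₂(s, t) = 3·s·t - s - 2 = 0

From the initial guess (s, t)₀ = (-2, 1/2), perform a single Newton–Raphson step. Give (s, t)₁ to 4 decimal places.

(-1.2500, 0.0625)

At (-2, 1/2): F = (2.2500, -3.0000).
Jacobian J = [[t^2 - 3·t, 2·s·t - 3·s - 2·t], [3·t - 1, 3·s]].
At the point, J = [[-1.2500, 3.0000], [0.5000, -6.0000]] (det J = 6.0000).
Solving J·Δ = −F gives Δ = (0.7500, -0.4375).
Then the next iterate is (s, t)₁ = (-1.2500, 0.0625).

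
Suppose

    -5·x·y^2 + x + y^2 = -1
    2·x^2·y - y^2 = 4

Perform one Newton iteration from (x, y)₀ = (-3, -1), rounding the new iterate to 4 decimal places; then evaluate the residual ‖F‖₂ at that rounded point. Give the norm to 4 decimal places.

9.0185

At (-3, -1): F = (14.0000, -23.0000).
Jacobian J = [[-5·y^2 + 1, -10·x·y + 2·y], [4·x·y, 2·x^2 - 2·y]].
At the point, J = [[-4.0000, -32.0000], [12.0000, 20.0000]] (det J = 304.0000).
Solving J·Δ = −F gives Δ = (1.5000, 0.2500).
Then the next iterate is (x, y)₁ = (-1.5000, -0.7500).
Re-evaluating at (-1.5000, -0.7500): F = (4.281250, -7.9375), so ‖F‖₂ = 9.0185.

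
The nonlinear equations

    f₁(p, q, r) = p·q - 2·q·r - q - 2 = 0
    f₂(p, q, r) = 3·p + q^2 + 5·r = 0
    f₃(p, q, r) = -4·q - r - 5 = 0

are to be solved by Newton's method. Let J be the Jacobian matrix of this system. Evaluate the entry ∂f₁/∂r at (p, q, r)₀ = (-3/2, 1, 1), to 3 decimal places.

∂f₁/∂r = -2·q.
At (-3/2, 1, 1) this is -2.000.

-2.000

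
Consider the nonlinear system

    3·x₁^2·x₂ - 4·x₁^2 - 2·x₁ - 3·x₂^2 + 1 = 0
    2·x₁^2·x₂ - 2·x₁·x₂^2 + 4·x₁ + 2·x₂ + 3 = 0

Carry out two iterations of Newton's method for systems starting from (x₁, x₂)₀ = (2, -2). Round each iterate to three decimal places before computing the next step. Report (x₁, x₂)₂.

At (2, -2): F = (-55.000, -25.000).
Jacobian J = [[6·x₁·x₂ - 8·x₁ - 2, 3·x₁^2 - 6·x₂], [4·x₁·x₂ - 2·x₂^2 + 4, 2·x₁^2 - 4·x₁·x₂ + 2]].
At the point, J = [[-42.000, 24.000], [-20.000, 26.000]] (det J = -612.000).
Solving J·Δ = −F gives Δ = (-1.356, -0.082).
Then the next iterate is (x₁, x₂)₁ = (0.644, -2.082).
Round to (0.644, -2.082) and repeat: F = (-17.54156, -5.89809), J = [[-15.19685, 13.73621], [-10.03268, 8.19270]].
Δ = (4.711, 6.489), so (x₁, x₂)₂ = (5.355, 4.407).

(5.355, 4.407)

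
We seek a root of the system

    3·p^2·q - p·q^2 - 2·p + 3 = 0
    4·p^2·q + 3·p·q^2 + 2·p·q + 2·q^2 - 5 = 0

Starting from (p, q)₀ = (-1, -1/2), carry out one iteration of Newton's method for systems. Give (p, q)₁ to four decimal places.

(3.5238, -4.0714)

At (-1, -1/2): F = (3.7500, -6.2500).
Jacobian J = [[6·p·q - q^2 - 2, 3·p^2 - 2·p·q], [8·p·q + 3·q^2 + 2·q, 4·p^2 + 6·p·q + 2·p + 4·q]].
At the point, J = [[0.7500, 2.0000], [3.7500, 3.0000]] (det J = -5.2500).
Solving J·Δ = −F gives Δ = (4.5238, -3.5714).
Then the next iterate is (p, q)₁ = (3.5238, -4.0714).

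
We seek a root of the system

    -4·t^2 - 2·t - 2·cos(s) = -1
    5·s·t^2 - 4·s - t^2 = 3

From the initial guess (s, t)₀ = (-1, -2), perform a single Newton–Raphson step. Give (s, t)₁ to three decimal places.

(-0.879, -1.123)

At (-1, -2): F = (-12.08060, -23.000).
Jacobian J = [[2·sin(s), -8·t - 2], [5·t^2 - 4, 10·s·t - 2·t]].
At the point, J = [[-1.68294, 14.000], [16.000, 24.000]] (det J = -264.39061).
Solving J·Δ = −F gives Δ = (0.121, 0.877).
Then the next iterate is (s, t)₁ = (-0.879, -1.123).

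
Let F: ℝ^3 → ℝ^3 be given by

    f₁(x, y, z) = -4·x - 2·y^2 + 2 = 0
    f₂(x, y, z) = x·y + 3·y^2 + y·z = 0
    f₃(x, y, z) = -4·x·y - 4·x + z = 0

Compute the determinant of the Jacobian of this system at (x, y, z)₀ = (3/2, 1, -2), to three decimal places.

-10.000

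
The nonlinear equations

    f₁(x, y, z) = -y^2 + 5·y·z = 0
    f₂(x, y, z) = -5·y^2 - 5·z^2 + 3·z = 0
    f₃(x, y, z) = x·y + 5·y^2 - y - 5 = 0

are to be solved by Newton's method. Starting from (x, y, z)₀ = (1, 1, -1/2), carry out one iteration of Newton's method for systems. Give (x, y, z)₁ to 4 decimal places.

(8.6786, 0.2321, -0.4911)

At (1, 1, -1/2): F = (-3.5000, -7.7500, 0.0000).
Jacobian J = [[0, -2·y + 5·z, 5·y], [0, -10·y, -10·z + 3], [y, x + 10·y - 1, 0]].
At the point, J = [[0.0000, -4.5000, 5.0000], [0.0000, -10.0000, 8.0000], [1.0000, 10.0000, 0.0000]] (det J = 14.0000).
Solving J·Δ = −F gives Δ = (7.6786, -0.7679, 0.0089).
Then the next iterate is (x, y, z)₁ = (8.6786, 0.2321, -0.4911).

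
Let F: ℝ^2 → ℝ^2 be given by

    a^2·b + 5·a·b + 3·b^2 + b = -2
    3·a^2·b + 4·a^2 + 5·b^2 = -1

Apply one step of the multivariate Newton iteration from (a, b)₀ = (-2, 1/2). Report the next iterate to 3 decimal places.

(-0.514, 0.996)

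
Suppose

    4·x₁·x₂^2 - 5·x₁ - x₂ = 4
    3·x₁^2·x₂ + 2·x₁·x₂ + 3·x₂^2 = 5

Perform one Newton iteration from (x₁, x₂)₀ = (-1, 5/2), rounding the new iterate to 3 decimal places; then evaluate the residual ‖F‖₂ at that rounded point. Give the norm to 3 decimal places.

10.328

At (-1, 5/2): F = (-26.500, 16.250).
Jacobian J = [[4·x₂^2 - 5, 8·x₁·x₂ - 1], [6·x₁·x₂ + 2·x₂, 3·x₁^2 + 2·x₁ + 6·x₂]].
At the point, J = [[20.000, -21.000], [-10.000, 16.000]] (det J = 110.000).
Solving J·Δ = −F gives Δ = (0.752, -0.545).
Then the next iterate is (x₁, x₂)₁ = (-0.248, 1.955).
Re-evaluating at (-0.248, 1.955): F = (-8.50645, 5.85712), so ‖F‖₂ = 10.328.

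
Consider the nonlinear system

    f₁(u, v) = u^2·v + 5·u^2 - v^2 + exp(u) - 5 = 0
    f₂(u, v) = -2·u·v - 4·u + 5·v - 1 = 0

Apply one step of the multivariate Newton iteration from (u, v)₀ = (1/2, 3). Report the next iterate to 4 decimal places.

At (1/2, 3): F = (-10.351279, 9.0000).
Jacobian J = [[2·u·v + 10·u + exp(u), u^2 - 2·v], [-2·v - 4, -2·u + 5]].
At the point, J = [[9.648721, -5.7500], [-10.0000, 4.0000]] (det J = -18.905115).
Solving J·Δ = −F gives Δ = (0.5472, -0.8820).
Then the next iterate is (u, v)₁ = (1.0472, 2.1180).

(1.0472, 2.1180)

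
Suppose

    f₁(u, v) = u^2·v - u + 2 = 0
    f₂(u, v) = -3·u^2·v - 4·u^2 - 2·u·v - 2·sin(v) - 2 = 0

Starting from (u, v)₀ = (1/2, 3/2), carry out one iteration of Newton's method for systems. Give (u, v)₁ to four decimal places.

At (1/2, 3/2): F = (1.8750, -7.619990).
Jacobian J = [[2·u·v - 1, u^2], [-6·u·v - 8·u - 2·v, -3·u^2 - 2·u - 2·cos(v)]].
At the point, J = [[0.5000, 0.2500], [-11.5000, -1.891474]] (det J = 1.929263).
Solving J·Δ = −F gives Δ = (0.8509, -9.2017).
Then the next iterate is (u, v)₁ = (1.3509, -7.7017).

(1.3509, -7.7017)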